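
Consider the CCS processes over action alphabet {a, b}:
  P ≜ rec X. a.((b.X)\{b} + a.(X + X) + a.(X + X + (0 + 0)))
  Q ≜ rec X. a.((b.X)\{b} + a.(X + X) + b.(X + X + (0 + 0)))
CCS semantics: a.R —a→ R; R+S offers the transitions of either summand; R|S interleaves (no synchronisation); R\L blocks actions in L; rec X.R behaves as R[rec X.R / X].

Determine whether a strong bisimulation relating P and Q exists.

P ≁ Q

P's transition system — 4 states:
  m0 = rec X. a.((b.X)\{b} + a.(X + X) + a.(X + X + (0 + 0))) ⊢ ··a··> m1
  m1 = (b.(rec X. a.((b.X)\{b} + a.(X + X) + a.(X + X + (0 + 0)))))\{b} + a.((rec X. a.((b.X)\{b} + a.(X + X) + a.(X + X + (0 + 0)))) + (rec X. a.((b.X)\{b} + a.(X + X) + a.(X + X + (0 + 0))))) + a.((rec X. a.((b.X)\{b} + a.(X + X) + a.(X + X + (0 + 0)))) + (rec X. a.((b.X)\{b} + a.(X + X) + a.(X + X + (0 + 0)))) + (0 + 0)) ⊢ ··a··> m2, ··a··> m3
  m2 = (rec X. a.((b.X)\{b} + a.(X + X) + a.(X + X + (0 + 0)))) + (rec X. a.((b.X)\{b} + a.(X + X) + a.(X + X + (0 + 0)))) ⊢ ··a··> m1
  m3 = (rec X. a.((b.X)\{b} + a.(X + X) + a.(X + X + (0 + 0)))) + (rec X. a.((b.X)\{b} + a.(X + X) + a.(X + X + (0 + 0)))) + (0 + 0) ⊢ ··a··> m1
Q's transition system — 4 states:
  n0 = rec X. a.((b.X)\{b} + a.(X + X) + b.(X + X + (0 + 0))) ⊢ ··a··> n1
  n1 = (b.(rec X. a.((b.X)\{b} + a.(X + X) + b.(X + X + (0 + 0)))))\{b} + a.((rec X. a.((b.X)\{b} + a.(X + X) + b.(X + X + (0 + 0)))) + (rec X. a.((b.X)\{b} + a.(X + X) + b.(X + X + (0 + 0))))) + b.((rec X. a.((b.X)\{b} + a.(X + X) + b.(X + X + (0 + 0)))) + (rec X. a.((b.X)\{b} + a.(X + X) + b.(X + X + (0 + 0)))) + (0 + 0)) ⊢ ··a··> n2, ··b··> n3
  n2 = (rec X. a.((b.X)\{b} + a.(X + X) + b.(X + X + (0 + 0)))) + (rec X. a.((b.X)\{b} + a.(X + X) + b.(X + X + (0 + 0)))) ⊢ ··a··> n1
  n3 = (rec X. a.((b.X)\{b} + a.(X + X) + b.(X + X + (0 + 0)))) + (rec X. a.((b.X)\{b} + a.(X + X) + b.(X + X + (0 + 0)))) + (0 + 0) ⊢ ··a··> n1
Coarsest stable partition (strong bisimilarity classes):
  B0 = {m0, m1, m2, m3}
  B1 = {n0, n2, n3}
  B2 = {n1}
m0 ∈ B0, n0 ∈ B1 → different blocks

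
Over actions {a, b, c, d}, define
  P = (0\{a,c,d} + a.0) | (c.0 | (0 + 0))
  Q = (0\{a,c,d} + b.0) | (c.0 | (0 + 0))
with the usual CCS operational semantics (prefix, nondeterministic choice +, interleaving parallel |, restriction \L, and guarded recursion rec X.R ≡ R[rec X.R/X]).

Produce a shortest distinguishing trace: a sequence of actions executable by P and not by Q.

Reachable graph of P (4 states):
  u0 = (0\{a,c,d} + a.0) | (c.0 | (0 + 0)) → --a--▸ u1, --c--▸ u2
  u1 = 0 | (c.0 | (0 + 0)) → --c--▸ u3
  u2 = (0\{a,c,d} + a.0) | (0 | (0 + 0)) → --a--▸ u3
  u3 = 0 | (0 | (0 + 0)) → (no moves)
Reachable graph of Q (4 states):
  v0 = (0\{a,c,d} + b.0) | (c.0 | (0 + 0)) → --b--▸ v1, --c--▸ v2
  v1 = 0 | (c.0 | (0 + 0)) → --c--▸ v3
  v2 = (0\{a,c,d} + b.0) | (0 | (0 + 0)) → --b--▸ v3
  v3 = 0 | (0 | (0 + 0)) → (no moves)
Run σ = ⟨a⟩ on P: start {u0}
  [1] a ⇒ {u1}
  — P admits the full trace.
Run σ = ⟨a⟩ on Q: start {v0}
  [1] a ⇒ ∅  — Q cannot continue

a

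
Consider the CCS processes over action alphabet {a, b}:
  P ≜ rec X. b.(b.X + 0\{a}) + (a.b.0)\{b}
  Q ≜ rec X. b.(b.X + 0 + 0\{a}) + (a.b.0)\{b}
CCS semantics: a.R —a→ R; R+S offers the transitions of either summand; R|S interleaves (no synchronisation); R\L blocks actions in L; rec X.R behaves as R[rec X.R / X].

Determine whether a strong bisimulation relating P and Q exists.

YES

Reachable graph of P (3 states):
  p0 = rec X. b.(b.X + 0\{a}) + (a.b.0)\{b} ⊢ =a=> p1, =b=> p2
  p1 = (b.0)\{b} ⊢ (no moves)
  p2 = b.(rec X. b.(b.X + 0\{a}) + (a.b.0)\{b}) + 0\{a} ⊢ =b=> p0
Reachable graph of Q (3 states):
  q0 = rec X. b.(b.X + 0 + 0\{a}) + (a.b.0)\{b} ⊢ =a=> q1, =b=> q2
  q1 = (b.0)\{b} ⊢ (no moves)
  q2 = b.(rec X. b.(b.X + 0 + 0\{a}) + (a.b.0)\{b}) + 0 + 0\{a} ⊢ =b=> q0
Coarsest stable partition (strong bisimilarity classes):
  B0 = {p0, q0}
  B1 = {p1, q1}
  B2 = {p2, q2}
p0 ∈ B0, q0 ∈ B0 → same block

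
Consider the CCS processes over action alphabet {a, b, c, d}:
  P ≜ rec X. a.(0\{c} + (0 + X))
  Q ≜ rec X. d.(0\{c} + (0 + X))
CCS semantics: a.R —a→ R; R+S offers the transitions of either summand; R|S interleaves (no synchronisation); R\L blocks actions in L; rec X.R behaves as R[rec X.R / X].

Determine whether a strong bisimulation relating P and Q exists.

Reachable graph of P (2 states):
  s0 = rec X. a.(0\{c} + (0 + X)) | —a→ s1
  s1 = 0\{c} + (0 + (rec X. a.(0\{c} + (0 + X)))) | —a→ s1
Reachable graph of Q (2 states):
  t0 = rec X. d.(0\{c} + (0 + X)) | —d→ t1
  t1 = 0\{c} + (0 + (rec X. d.(0\{c} + (0 + X)))) | —d→ t1
Bisimilarity quotient blocks:
  B0 = {s0, s1}
  B1 = {t0, t1}
s0 ∈ B0, t0 ∈ B1 → different blocks

NO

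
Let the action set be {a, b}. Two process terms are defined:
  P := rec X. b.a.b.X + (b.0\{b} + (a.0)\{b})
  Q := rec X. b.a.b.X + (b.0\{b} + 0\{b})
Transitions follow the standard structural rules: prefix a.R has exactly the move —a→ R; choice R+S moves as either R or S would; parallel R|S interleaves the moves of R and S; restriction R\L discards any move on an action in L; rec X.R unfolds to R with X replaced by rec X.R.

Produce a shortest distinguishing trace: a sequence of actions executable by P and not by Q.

a

LTS(P): 4 reachable states
  u0 = rec X. b.a.b.X + (b.0\{b} + (a.0)\{b}) | =a=> u1, =b=> u1, =b=> u2
  u1 = 0\{b} | deadlocked
  u2 = a.b.(rec X. b.a.b.X + (b.0\{b} + (a.0)\{b})) | =a=> u3
  u3 = b.(rec X. b.a.b.X + (b.0\{b} + (a.0)\{b})) | =b=> u0
LTS(Q): 4 reachable states
  v0 = rec X. b.a.b.X + (b.0\{b} + 0\{b}) | =b=> v1, =b=> v2
  v1 = 0\{b} | deadlocked
  v2 = a.b.(rec X. b.a.b.X + (b.0\{b} + 0\{b})) | =a=> v3
  v3 = b.(rec X. b.a.b.X + (b.0\{b} + 0\{b})) | =b=> v0
Run σ = ⟨a⟩ on P: start {u0}
  step 1 (a): {u1}
  — P admits the full trace.
Run σ = ⟨a⟩ on Q: start {v0}
  step 1 (a): no successor for Q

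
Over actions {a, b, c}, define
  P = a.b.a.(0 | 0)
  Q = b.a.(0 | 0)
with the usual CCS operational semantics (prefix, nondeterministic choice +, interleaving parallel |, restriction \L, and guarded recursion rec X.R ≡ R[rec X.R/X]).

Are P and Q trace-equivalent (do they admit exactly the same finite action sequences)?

Reachable graph of P (4 states):
  s0 = a.b.a.(0 | 0) :: -a-> s1
  s1 = b.a.(0 | 0) :: -b-> s2
  s2 = a.(0 | 0) :: -a-> s3
  s3 = 0 | 0 :: (no moves)
Reachable graph of Q (3 states):
  t0 = b.a.(0 | 0) :: -b-> t1
  t1 = a.(0 | 0) :: -a-> t2
  t2 = 0 | 0 :: (no moves)
Trace ⟨a⟩ through P, begin at {s0}:
  step 1 (a): {s1}
  ✓ P
Trace ⟨a⟩ through Q, begin at {t0}:
  step 1 (a): ∅  — Q cannot continue

NO — witness ⟨a⟩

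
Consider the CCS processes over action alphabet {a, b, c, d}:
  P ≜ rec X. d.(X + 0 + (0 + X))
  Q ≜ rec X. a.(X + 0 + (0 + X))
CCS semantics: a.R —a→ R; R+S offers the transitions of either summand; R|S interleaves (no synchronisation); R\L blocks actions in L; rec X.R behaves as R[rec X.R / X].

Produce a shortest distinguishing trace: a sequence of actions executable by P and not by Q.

P's transition system — 2 states:
  s0 = rec X. d.(X + 0 + (0 + X)) :: =d=> s1
  s1 = (rec X. d.(X + 0 + (0 + X))) + 0 + (0 + (rec X. d.(X + 0 + (0 + X)))) :: =d=> s1
Q's transition system — 2 states:
  t0 = rec X. a.(X + 0 + (0 + X)) :: =a=> t1
  t1 = (rec X. a.(X + 0 + (0 + X))) + 0 + (0 + (rec X. a.(X + 0 + (0 + X)))) :: =a=> t1
Run σ = ⟨d⟩ on P: start {s0}
  [1] d ⇒ {s1}
  P completes σ.
Run σ = ⟨d⟩ on Q: start {t0}
  [1] d ⇒ ∅ (Q stuck)

d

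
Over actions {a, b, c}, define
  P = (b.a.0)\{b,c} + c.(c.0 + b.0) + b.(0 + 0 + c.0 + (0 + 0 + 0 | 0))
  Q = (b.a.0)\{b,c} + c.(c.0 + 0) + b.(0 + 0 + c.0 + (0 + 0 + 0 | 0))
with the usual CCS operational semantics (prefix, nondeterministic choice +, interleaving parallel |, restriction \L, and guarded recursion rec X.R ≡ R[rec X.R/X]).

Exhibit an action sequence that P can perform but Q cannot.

Reachable graph of P (4 states):
  m0 = (b.a.0)\{b,c} + c.(c.0 + b.0) + b.(0 + 0 + c.0 + (0 + 0 + 0 | 0)) | -b-> m1, -c-> m2
  m1 = 0 + 0 + c.0 + (0 + 0 + 0 | 0) | -c-> m3
  m2 = c.0 + b.0 | -b-> m3, -c-> m3
  m3 = 0 | ·
Reachable graph of Q (4 states):
  n0 = (b.a.0)\{b,c} + c.(c.0 + 0) + b.(0 + 0 + c.0 + (0 + 0 + 0 | 0)) | -b-> n1, -c-> n2
  n1 = 0 + 0 + c.0 + (0 + 0 + 0 | 0) | -c-> n3
  n2 = c.0 + 0 | -c-> n3
  n3 = 0 | ·
Trace ⟨cb⟩ through P, begin at {m0}:
  step 1 (c): {m2}
  step 2 (b): {m3}
  — P admits the full trace.
Trace ⟨cb⟩ through Q, begin at {n0}:
  step 1 (c): {n2}
  step 2 (b): ∅  — Q cannot continue

cb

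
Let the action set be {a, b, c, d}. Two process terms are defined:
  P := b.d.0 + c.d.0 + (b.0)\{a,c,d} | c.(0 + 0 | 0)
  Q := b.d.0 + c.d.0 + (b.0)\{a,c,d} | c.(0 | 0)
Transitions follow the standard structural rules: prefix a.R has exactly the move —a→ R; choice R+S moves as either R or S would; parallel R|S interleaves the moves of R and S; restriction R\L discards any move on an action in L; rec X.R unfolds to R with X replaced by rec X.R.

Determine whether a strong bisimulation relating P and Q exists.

bisimilar

Reachable graph of P (6 states):
  s0 = b.d.0 + c.d.0 + (b.0)\{a,c,d} | c.(0 + 0 | 0) → ··b··> s1, ··b··> s2, ··c··> s2, ··c··> s3
  s1 = 0\{a,c,d} | c.(0 + 0 | 0) → ··c··> s4
  s2 = d.0 → ··d··> s5
  s3 = (b.0)\{a,c,d} | (0 + 0 | 0) → ··b··> s4
  s4 = 0\{a,c,d} | (0 + 0 | 0) → ·
  s5 = 0 → ·
Reachable graph of Q (6 states):
  t0 = b.d.0 + c.d.0 + (b.0)\{a,c,d} | c.(0 | 0) → ··b··> t1, ··b··> t2, ··c··> t2, ··c··> t3
  t1 = 0\{a,c,d} | c.(0 | 0) → ··c··> t4
  t2 = d.0 → ··d··> t5
  t3 = (b.0)\{a,c,d} | (0 | 0) → ··b··> t4
  t4 = 0\{a,c,d} | (0 | 0) → ·
  t5 = 0 → ·
Coarsest stable partition (strong bisimilarity classes):
  B0 = {s0, t0}
  B1 = {s1, t1}
  B2 = {s4, s5, t4, t5}
  B3 = {s2, t2}
  B4 = {s3, t3}
s0 ∈ B0, t0 ∈ B0 → same block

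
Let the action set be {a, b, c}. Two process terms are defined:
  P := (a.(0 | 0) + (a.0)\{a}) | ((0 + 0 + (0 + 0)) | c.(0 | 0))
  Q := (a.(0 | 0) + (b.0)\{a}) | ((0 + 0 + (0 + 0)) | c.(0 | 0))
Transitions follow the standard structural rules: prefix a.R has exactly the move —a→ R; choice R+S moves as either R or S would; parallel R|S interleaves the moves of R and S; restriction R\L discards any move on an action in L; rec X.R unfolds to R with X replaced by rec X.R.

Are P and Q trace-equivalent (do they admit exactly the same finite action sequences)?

NO — witness ⟨b⟩

Reachable graph of P (4 states):
  p0 = (a.(0 | 0) + (a.0)\{a}) | ((0 + 0 + (0 + 0)) | c.(0 | 0)) has moves --a--▸ p1, --c--▸ p2
  p1 = 0 | 0 | ((0 + 0 + (0 + 0)) | c.(0 | 0)) has moves --c--▸ p3
  p2 = (a.(0 | 0) + (a.0)\{a}) | ((0 + 0 + (0 + 0)) | (0 | 0)) has moves --a--▸ p3
  p3 = 0 | 0 | ((0 + 0 + (0 + 0)) | (0 | 0)) has moves deadlocked
Reachable graph of Q (6 states):
  q0 = (a.(0 | 0) + (b.0)\{a}) | ((0 + 0 + (0 + 0)) | c.(0 | 0)) has moves --a--▸ q1, --b--▸ q2, --c--▸ q3
  q1 = 0 | 0 | ((0 + 0 + (0 + 0)) | c.(0 | 0)) has moves --c--▸ q4
  q2 = 0\{a} | ((0 + 0 + (0 + 0)) | c.(0 | 0)) has moves --c--▸ q5
  q3 = (a.(0 | 0) + (b.0)\{a}) | ((0 + 0 + (0 + 0)) | (0 | 0)) has moves --a--▸ q4, --b--▸ q5
  q4 = 0 | 0 | ((0 + 0 + (0 + 0)) | (0 | 0)) has moves deadlocked
  q5 = 0\{a} | ((0 + 0 + (0 + 0)) | (0 | 0)) has moves deadlocked
Executing b from Q (initial set {q0}):
  [1] b ⇒ {q2}
  Q completes σ.
Executing b from P (initial set {p0}):
  [1] b ⇒ no successor for P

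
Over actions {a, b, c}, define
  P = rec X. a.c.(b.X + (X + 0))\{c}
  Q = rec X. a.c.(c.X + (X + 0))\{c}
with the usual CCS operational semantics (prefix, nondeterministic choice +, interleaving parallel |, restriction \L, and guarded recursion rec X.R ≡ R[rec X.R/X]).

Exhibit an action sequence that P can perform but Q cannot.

acb

Reachable graph of P (5 states):
  m0 = rec X. a.c.(b.X + (X + 0))\{c} :: -a-> m1
  m1 = c.(b.(rec X. a.c.(b.X + (X + 0))\{c}) + ((rec X. a.c.(b.X + (X + 0))\{c}) + 0))\{c} :: -c-> m2
  m2 = (b.(rec X. a.c.(b.X + (X + 0))\{c}) + ((rec X. a.c.(b.X + (X + 0))\{c}) + 0))\{c} :: -a-> m3, -b-> m4
  m3 = (c.(b.(rec X. a.c.(b.X + (X + 0))\{c}) + ((rec X. a.c.(b.X + (X + 0))\{c}) + 0))\{c})\{c} :: ∅
  m4 = (rec X. a.c.(b.X + (X + 0))\{c})\{c} :: -a-> m3
Reachable graph of Q (4 states):
  n0 = rec X. a.c.(c.X + (X + 0))\{c} :: -a-> n1
  n1 = c.(c.(rec X. a.c.(c.X + (X + 0))\{c}) + ((rec X. a.c.(c.X + (X + 0))\{c}) + 0))\{c} :: -c-> n2
  n2 = (c.(rec X. a.c.(c.X + (X + 0))\{c}) + ((rec X. a.c.(c.X + (X + 0))\{c}) + 0))\{c} :: -a-> n3
  n3 = (c.(c.(rec X. a.c.(c.X + (X + 0))\{c}) + ((rec X. a.c.(c.X + (X + 0))\{c}) + 0))\{c})\{c} :: ∅
Trace ⟨acb⟩ through P, begin at {m0}:
  after a @ step 1: {m1}
  after c @ step 2: {m2}
  after b @ step 3: {m4}
  P completes σ.
Trace ⟨acb⟩ through Q, begin at {n0}:
  after a @ step 1: {n1}
  after c @ step 2: {n2}
  after b @ step 3: ∅ (Q stuck)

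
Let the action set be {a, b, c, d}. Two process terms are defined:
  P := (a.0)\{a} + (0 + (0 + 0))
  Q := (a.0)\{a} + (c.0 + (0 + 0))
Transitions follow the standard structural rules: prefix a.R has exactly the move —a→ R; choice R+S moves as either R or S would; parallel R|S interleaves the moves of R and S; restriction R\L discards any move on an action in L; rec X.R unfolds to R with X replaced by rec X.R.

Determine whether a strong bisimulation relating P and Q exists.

LTS(P): 1 reachable states
  p0 = (a.0)\{a} + (0 + (0 + 0)) → ∅
LTS(Q): 2 reachable states
  q0 = (a.0)\{a} + (c.0 + (0 + 0)) → --c--▸ q1
  q1 = 0 → ∅
Partition-refinement fixed point:
  B0 = {p0, q1}
  B1 = {q0}
p0 ∈ B0, q0 ∈ B1 → different blocks

not bisimilar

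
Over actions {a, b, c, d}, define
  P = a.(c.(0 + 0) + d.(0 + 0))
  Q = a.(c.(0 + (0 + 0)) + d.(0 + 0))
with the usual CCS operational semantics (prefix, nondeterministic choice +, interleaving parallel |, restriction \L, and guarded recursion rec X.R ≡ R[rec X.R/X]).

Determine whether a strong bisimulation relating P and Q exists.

YES

P's transition system — 3 states:
  s0 = a.(c.(0 + 0) + d.(0 + 0)) has moves -a-> s1
  s1 = c.(0 + 0) + d.(0 + 0) has moves -c-> s2, -d-> s2
  s2 = 0 + 0 has moves deadlocked
Q's transition system — 4 states:
  t0 = a.(c.(0 + (0 + 0)) + d.(0 + 0)) has moves -a-> t1
  t1 = c.(0 + (0 + 0)) + d.(0 + 0) has moves -c-> t2, -d-> t3
  t2 = 0 + (0 + 0) has moves deadlocked
  t3 = 0 + 0 has moves deadlocked
Bisimilarity quotient blocks:
  B0 = {s0, t0}
  B1 = {s1, t1}
  B2 = {s2, t2, t3}
s0 ∈ B0, t0 ∈ B0 → same block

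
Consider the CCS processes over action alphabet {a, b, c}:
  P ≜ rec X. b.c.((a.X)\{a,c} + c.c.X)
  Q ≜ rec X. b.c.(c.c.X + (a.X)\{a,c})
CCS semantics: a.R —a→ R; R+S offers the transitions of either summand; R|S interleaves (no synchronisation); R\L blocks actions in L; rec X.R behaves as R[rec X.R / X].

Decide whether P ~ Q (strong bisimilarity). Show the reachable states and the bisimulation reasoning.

P ~ Q

P's transition system — 4 states:
  m0 = rec X. b.c.((a.X)\{a,c} + c.c.X) ⊢ -b-> m1
  m1 = c.((a.(rec X. b.c.((a.X)\{a,c} + c.c.X)))\{a,c} + c.c.(rec X. b.c.((a.X)\{a,c} + c.c.X))) ⊢ -c-> m2
  m2 = (a.(rec X. b.c.((a.X)\{a,c} + c.c.X)))\{a,c} + c.c.(rec X. b.c.((a.X)\{a,c} + c.c.X)) ⊢ -c-> m3
  m3 = c.(rec X. b.c.((a.X)\{a,c} + c.c.X)) ⊢ -c-> m0
Q's transition system — 4 states:
  n0 = rec X. b.c.(c.c.X + (a.X)\{a,c}) ⊢ -b-> n1
  n1 = c.(c.c.(rec X. b.c.(c.c.X + (a.X)\{a,c})) + (a.(rec X. b.c.(c.c.X + (a.X)\{a,c})))\{a,c}) ⊢ -c-> n2
  n2 = c.c.(rec X. b.c.(c.c.X + (a.X)\{a,c})) + (a.(rec X. b.c.(c.c.X + (a.X)\{a,c})))\{a,c} ⊢ -c-> n3
  n3 = c.(rec X. b.c.(c.c.X + (a.X)\{a,c})) ⊢ -c-> n0
Partition-refinement fixed point:
  B0 = {m0, n0}
  B1 = {m1, n1}
  B2 = {m2, n2}
  B3 = {m3, n3}
m0 ∈ B0, n0 ∈ B0 → same block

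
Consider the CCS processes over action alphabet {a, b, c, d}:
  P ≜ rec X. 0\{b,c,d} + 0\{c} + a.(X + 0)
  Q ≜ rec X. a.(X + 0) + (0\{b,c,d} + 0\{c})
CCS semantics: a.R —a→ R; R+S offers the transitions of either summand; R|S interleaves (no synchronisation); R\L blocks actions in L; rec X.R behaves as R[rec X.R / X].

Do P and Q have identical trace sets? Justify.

P's transition system — 2 states:
  m0 = rec X. 0\{b,c,d} + 0\{c} + a.(X + 0) ⊢ --a--▸ m1
  m1 = (rec X. 0\{b,c,d} + 0\{c} + a.(X + 0)) + 0 ⊢ --a--▸ m1
Q's transition system — 2 states:
  n0 = rec X. a.(X + 0) + (0\{b,c,d} + 0\{c}) ⊢ --a--▸ n1
  n1 = (rec X. a.(X + 0) + (0\{b,c,d} + 0\{c})) + 0 ⊢ --a--▸ n1
Coarsest stable partition (strong bisimilarity classes):
  B0 = {m0, m1, n0, n1}
m0 ∈ B0, n0 ∈ B0 → same block
Bisimilar ⇒ trace-equivalent.

traces(P) = traces(Q)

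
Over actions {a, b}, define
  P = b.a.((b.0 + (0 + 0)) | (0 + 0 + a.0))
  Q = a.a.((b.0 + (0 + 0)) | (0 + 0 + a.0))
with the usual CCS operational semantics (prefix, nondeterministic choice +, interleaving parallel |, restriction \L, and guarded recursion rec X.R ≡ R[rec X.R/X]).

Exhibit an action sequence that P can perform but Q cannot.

b

P's transition system — 6 states:
  p0 = b.a.((b.0 + (0 + 0)) | (0 + 0 + a.0)) :: -b-> p1
  p1 = a.((b.0 + (0 + 0)) | (0 + 0 + a.0)) :: -a-> p2
  p2 = (b.0 + (0 + 0)) | (0 + 0 + a.0) :: -a-> p3, -b-> p4
  p3 = (b.0 + (0 + 0)) | 0 :: -b-> p5
  p4 = 0 | (0 + 0 + a.0) :: -a-> p5
  p5 = 0 | 0 :: (no moves)
Q's transition system — 6 states:
  q0 = a.a.((b.0 + (0 + 0)) | (0 + 0 + a.0)) :: -a-> q1
  q1 = a.((b.0 + (0 + 0)) | (0 + 0 + a.0)) :: -a-> q2
  q2 = (b.0 + (0 + 0)) | (0 + 0 + a.0) :: -a-> q3, -b-> q4
  q3 = (b.0 + (0 + 0)) | 0 :: -b-> q5
  q4 = 0 | (0 + 0 + a.0) :: -a-> q5
  q5 = 0 | 0 :: (no moves)
Run σ = ⟨b⟩ on P: start {p0}
  [1] b ⇒ {p1}
  ✓ P
Run σ = ⟨b⟩ on Q: start {q0}
  [1] b ⇒ ∅ (Q stuck)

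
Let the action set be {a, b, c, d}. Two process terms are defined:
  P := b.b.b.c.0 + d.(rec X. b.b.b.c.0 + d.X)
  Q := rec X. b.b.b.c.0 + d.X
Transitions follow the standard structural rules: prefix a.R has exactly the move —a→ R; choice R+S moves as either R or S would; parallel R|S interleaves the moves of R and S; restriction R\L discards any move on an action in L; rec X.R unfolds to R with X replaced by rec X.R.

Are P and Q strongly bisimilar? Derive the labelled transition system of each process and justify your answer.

P's transition system — 6 states:
  s0 = b.b.b.c.0 + d.(rec X. b.b.b.c.0 + d.X) | -b-> s1, -d-> s2
  s1 = b.b.c.0 | -b-> s3
  s2 = rec X. b.b.b.c.0 + d.X | -b-> s1, -d-> s2
  s3 = b.c.0 | -b-> s4
  s4 = c.0 | -c-> s5
  s5 = 0 | stopped
Q's transition system — 5 states:
  t0 = rec X. b.b.b.c.0 + d.X | -b-> t1, -d-> t0
  t1 = b.b.c.0 | -b-> t2
  t2 = b.c.0 | -b-> t3
  t3 = c.0 | -c-> t4
  t4 = 0 | stopped
Partition-refinement fixed point:
  B0 = {s0, s2, t0}
  B1 = {s1, t1}
  B2 = {s3, t2}
  B3 = {s4, t3}
  B4 = {s5, t4}
s0 ∈ B0, t0 ∈ B0 → same block

P ~ Q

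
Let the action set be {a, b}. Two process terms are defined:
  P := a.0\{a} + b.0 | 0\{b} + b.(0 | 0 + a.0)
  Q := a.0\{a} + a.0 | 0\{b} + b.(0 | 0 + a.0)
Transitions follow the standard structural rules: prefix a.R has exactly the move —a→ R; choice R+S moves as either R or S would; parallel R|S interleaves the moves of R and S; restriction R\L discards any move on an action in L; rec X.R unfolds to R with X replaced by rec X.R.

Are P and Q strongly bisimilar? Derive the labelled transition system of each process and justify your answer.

not bisimilar

LTS(P): 5 reachable states
  p0 = a.0\{a} + b.0 | 0\{b} + b.(0 | 0 + a.0) → —a→ p1, —b→ p2, —b→ p3
  p1 = 0\{a} → ∅
  p2 = 0 | 0 + a.0 → —a→ p4
  p3 = 0 | 0\{b} → ∅
  p4 = 0 → ∅
LTS(Q): 5 reachable states
  q0 = a.0\{a} + a.0 | 0\{b} + b.(0 | 0 + a.0) → —a→ q1, —a→ q2, —b→ q3
  q1 = 0 | 0\{b} → ∅
  q2 = 0\{a} → ∅
  q3 = 0 | 0 + a.0 → —a→ q4
  q4 = 0 → ∅
Bisimilarity quotient blocks:
  B0 = {p0}
  B1 = {p2, q3}
  B2 = {p1, p3, p4, q1, q2, q4}
  B3 = {q0}
p0 ∈ B0, q0 ∈ B3 → different blocks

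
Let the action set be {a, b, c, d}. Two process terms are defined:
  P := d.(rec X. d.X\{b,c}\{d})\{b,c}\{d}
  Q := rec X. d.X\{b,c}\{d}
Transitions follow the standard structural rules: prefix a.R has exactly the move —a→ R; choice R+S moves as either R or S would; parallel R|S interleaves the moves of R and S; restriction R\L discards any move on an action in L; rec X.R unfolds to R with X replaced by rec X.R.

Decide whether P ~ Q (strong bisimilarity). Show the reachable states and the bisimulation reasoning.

Reachable graph of P (2 states):
  m0 = d.(rec X. d.X\{b,c}\{d})\{b,c}\{d} → —d→ m1
  m1 = (rec X. d.X\{b,c}\{d})\{b,c}\{d} → stopped
Reachable graph of Q (2 states):
  n0 = rec X. d.X\{b,c}\{d} → —d→ n1
  n1 = (rec X. d.X\{b,c}\{d})\{b,c}\{d} → stopped
Partition-refinement fixed point:
  B0 = {m0, n0}
  B1 = {m1, n1}
m0 ∈ B0, n0 ∈ B0 → same block

bisimilar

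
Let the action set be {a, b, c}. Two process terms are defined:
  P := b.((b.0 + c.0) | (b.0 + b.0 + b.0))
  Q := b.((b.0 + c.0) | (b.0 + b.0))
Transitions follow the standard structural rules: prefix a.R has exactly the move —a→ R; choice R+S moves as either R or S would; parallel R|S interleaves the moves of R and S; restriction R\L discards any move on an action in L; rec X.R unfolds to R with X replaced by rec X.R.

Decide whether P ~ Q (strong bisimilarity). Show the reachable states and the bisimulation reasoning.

bisimilar

LTS(P): 5 reachable states
  u0 = b.((b.0 + c.0) | (b.0 + b.0 + b.0)) | --b--▸ u1
  u1 = (b.0 + c.0) | (b.0 + b.0 + b.0) | --b--▸ u2, --b--▸ u3, --c--▸ u3
  u2 = (b.0 + c.0) | 0 | --b--▸ u4, --c--▸ u4
  u3 = 0 | (b.0 + b.0 + b.0) | --b--▸ u4
  u4 = 0 | 0 | stopped
LTS(Q): 5 reachable states
  v0 = b.((b.0 + c.0) | (b.0 + b.0)) | --b--▸ v1
  v1 = (b.0 + c.0) | (b.0 + b.0) | --b--▸ v2, --b--▸ v3, --c--▸ v3
  v2 = (b.0 + c.0) | 0 | --b--▸ v4, --c--▸ v4
  v3 = 0 | (b.0 + b.0) | --b--▸ v4
  v4 = 0 | 0 | stopped
Bisimilarity quotient blocks:
  B0 = {u0, v0}
  B1 = {u1, v1}
  B2 = {u3, v3}
  B3 = {u4, v4}
  B4 = {u2, v2}
u0 ∈ B0, v0 ∈ B0 → same block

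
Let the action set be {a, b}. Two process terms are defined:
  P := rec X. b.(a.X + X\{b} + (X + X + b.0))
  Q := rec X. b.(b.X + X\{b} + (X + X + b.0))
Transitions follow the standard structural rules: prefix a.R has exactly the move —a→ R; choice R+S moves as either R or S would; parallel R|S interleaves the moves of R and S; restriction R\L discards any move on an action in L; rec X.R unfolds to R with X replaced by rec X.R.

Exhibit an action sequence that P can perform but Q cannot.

LTS(P): 3 reachable states
  m0 = rec X. b.(a.X + X\{b} + (X + X + b.0)) → =b=> m1
  m1 = a.(rec X. b.(a.X + X\{b} + (X + X + b.0))) + (rec X. b.(a.X + X\{b} + (X + X + b.0)))\{b} + ((rec X. b.(a.X + X\{b} + (X + X + b.0))) + (rec X. b.(a.X + X\{b} + (X + X + b.0))) + b.0) → =a=> m0, =b=> m1, =b=> m2
  m2 = 0 → ·
LTS(Q): 3 reachable states
  n0 = rec X. b.(b.X + X\{b} + (X + X + b.0)) → =b=> n1
  n1 = b.(rec X. b.(b.X + X\{b} + (X + X + b.0))) + (rec X. b.(b.X + X\{b} + (X + X + b.0)))\{b} + ((rec X. b.(b.X + X\{b} + (X + X + b.0))) + (rec X. b.(b.X + X\{b} + (X + X + b.0))) + b.0) → =b=> n0, =b=> n1, =b=> n2
  n2 = 0 → ·
Run σ = ⟨ba⟩ on P: start {m0}
  [1] b ⇒ {m1}
  [2] a ⇒ {m0}
  P completes σ.
Run σ = ⟨ba⟩ on Q: start {n0}
  [1] b ⇒ {n1}
  [2] a ⇒ ∅  — Q cannot continue

ba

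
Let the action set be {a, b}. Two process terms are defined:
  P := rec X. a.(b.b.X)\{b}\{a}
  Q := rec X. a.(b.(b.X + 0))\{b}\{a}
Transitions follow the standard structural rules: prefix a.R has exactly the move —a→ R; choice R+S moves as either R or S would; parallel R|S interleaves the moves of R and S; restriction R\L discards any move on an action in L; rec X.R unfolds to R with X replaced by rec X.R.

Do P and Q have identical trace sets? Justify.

P's transition system — 2 states:
  m0 = rec X. a.(b.b.X)\{b}\{a} has moves --a--▸ m1
  m1 = (b.b.(rec X. a.(b.b.X)\{b}\{a}))\{b}\{a} has moves ·
Q's transition system — 2 states:
  n0 = rec X. a.(b.(b.X + 0))\{b}\{a} has moves --a--▸ n1
  n1 = (b.(b.(rec X. a.(b.(b.X + 0))\{b}\{a}) + 0))\{b}\{a} has moves ·
Bisimilarity quotient blocks:
  B0 = {m0, n0}
  B1 = {m1, n1}
m0 ∈ B0, n0 ∈ B0 → same block
Bisimilar ⇒ trace-equivalent.

trace-equivalent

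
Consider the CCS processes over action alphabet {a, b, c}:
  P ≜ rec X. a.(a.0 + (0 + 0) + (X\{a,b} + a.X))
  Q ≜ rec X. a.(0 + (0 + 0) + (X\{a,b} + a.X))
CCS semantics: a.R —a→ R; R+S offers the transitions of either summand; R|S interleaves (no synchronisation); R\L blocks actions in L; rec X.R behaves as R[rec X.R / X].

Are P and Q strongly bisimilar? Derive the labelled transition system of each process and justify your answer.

LTS(P): 3 reachable states
  u0 = rec X. a.(a.0 + (0 + 0) + (X\{a,b} + a.X)) | ··a··> u1
  u1 = a.0 + (0 + 0) + ((rec X. a.(a.0 + (0 + 0) + (X\{a,b} + a.X)))\{a,b} + a.(rec X. a.(a.0 + (0 + 0) + (X\{a,b} + a.X)))) | ··a··> u0, ··a··> u2
  u2 = 0 | (no moves)
LTS(Q): 2 reachable states
  v0 = rec X. a.(0 + (0 + 0) + (X\{a,b} + a.X)) | ··a··> v1
  v1 = 0 + (0 + 0) + ((rec X. a.(0 + (0 + 0) + (X\{a,b} + a.X)))\{a,b} + a.(rec X. a.(0 + (0 + 0) + (X\{a,b} + a.X)))) | ··a··> v0
Coarsest stable partition (strong bisimilarity classes):
  B0 = {u0}
  B1 = {u1}
  B2 = {u2}
  B3 = {v0, v1}
u0 ∈ B0, v0 ∈ B3 → different blocks

P ≁ Q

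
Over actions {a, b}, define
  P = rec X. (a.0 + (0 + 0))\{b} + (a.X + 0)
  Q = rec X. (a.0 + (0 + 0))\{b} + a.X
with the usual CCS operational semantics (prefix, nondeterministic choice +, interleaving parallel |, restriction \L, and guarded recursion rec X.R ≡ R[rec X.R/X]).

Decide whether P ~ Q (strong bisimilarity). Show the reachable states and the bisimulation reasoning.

Reachable graph of P (2 states):
  s0 = rec X. (a.0 + (0 + 0))\{b} + (a.X + 0) :: =a=> s0, =a=> s1
  s1 = 0\{b} :: deadlocked
Reachable graph of Q (2 states):
  t0 = rec X. (a.0 + (0 + 0))\{b} + a.X :: =a=> t0, =a=> t1
  t1 = 0\{b} :: deadlocked
Coarsest stable partition (strong bisimilarity classes):
  B0 = {s0, t0}
  B1 = {s1, t1}
s0 ∈ B0, t0 ∈ B0 → same block

YES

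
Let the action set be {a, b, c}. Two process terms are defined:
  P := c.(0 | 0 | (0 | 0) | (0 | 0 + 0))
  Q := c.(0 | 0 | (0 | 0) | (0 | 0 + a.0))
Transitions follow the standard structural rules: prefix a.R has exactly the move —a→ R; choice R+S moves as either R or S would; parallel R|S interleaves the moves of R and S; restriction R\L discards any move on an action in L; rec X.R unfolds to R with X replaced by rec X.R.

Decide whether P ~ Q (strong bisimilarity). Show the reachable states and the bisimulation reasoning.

LTS(P): 2 reachable states
  p0 = c.(0 | 0 | (0 | 0) | (0 | 0 + 0)) :: --c--▸ p1
  p1 = 0 | 0 | (0 | 0) | (0 | 0 + 0) :: ·
LTS(Q): 3 reachable states
  q0 = c.(0 | 0 | (0 | 0) | (0 | 0 + a.0)) :: --c--▸ q1
  q1 = 0 | 0 | (0 | 0) | (0 | 0 + a.0) :: --a--▸ q2
  q2 = 0 | 0 | (0 | 0) | 0 :: ·
Coarsest stable partition (strong bisimilarity classes):
  B0 = {p0}
  B1 = {p1, q2}
  B2 = {q0}
  B3 = {q1}
p0 ∈ B0, q0 ∈ B2 → different blocks

NO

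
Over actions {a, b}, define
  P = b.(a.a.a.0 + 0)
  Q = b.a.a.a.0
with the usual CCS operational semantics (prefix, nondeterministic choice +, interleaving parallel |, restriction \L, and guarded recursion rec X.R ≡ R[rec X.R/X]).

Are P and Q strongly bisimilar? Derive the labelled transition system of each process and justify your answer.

P's transition system — 5 states:
  m0 = b.(a.a.a.0 + 0) has moves -b-> m1
  m1 = a.a.a.0 + 0 has moves -a-> m2
  m2 = a.a.0 has moves -a-> m3
  m3 = a.0 has moves -a-> m4
  m4 = 0 has moves ∅
Q's transition system — 5 states:
  n0 = b.a.a.a.0 has moves -b-> n1
  n1 = a.a.a.0 has moves -a-> n2
  n2 = a.a.0 has moves -a-> n3
  n3 = a.0 has moves -a-> n4
  n4 = 0 has moves ∅
Partition-refinement fixed point:
  B0 = {m0, n0}
  B1 = {m1, n1}
  B2 = {m2, n2}
  B3 = {m3, n3}
  B4 = {m4, n4}
m0 ∈ B0, n0 ∈ B0 → same block

YES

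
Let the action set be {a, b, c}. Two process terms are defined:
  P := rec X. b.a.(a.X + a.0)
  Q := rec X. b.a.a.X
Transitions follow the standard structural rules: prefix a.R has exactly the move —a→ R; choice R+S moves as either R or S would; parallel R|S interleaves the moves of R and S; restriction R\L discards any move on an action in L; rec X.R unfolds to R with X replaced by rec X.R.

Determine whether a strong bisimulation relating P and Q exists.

not bisimilar

P's transition system — 4 states:
  u0 = rec X. b.a.(a.X + a.0) ⊢ ··b··> u1
  u1 = a.(a.(rec X. b.a.(a.X + a.0)) + a.0) ⊢ ··a··> u2
  u2 = a.(rec X. b.a.(a.X + a.0)) + a.0 ⊢ ··a··> u0, ··a··> u3
  u3 = 0 ⊢ ·
Q's transition system — 3 states:
  v0 = rec X. b.a.a.X ⊢ ··b··> v1
  v1 = a.a.(rec X. b.a.a.X) ⊢ ··a··> v2
  v2 = a.(rec X. b.a.a.X) ⊢ ··a··> v0
Partition-refinement fixed point:
  B0 = {u0}
  B1 = {u1}
  B2 = {u2}
  B3 = {u3}
  B4 = {v0}
  B5 = {v1}
  B6 = {v2}
u0 ∈ B0, v0 ∈ B4 → different blocks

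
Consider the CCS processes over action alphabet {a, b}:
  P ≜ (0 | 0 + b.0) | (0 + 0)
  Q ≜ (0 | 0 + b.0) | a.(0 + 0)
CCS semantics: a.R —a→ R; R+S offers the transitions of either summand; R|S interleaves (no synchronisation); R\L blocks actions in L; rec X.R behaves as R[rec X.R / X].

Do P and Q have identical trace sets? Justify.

P's transition system — 2 states:
  u0 = (0 | 0 + b.0) | (0 + 0) has moves --b--▸ u1
  u1 = 0 | (0 + 0) has moves (no moves)
Q's transition system — 4 states:
  v0 = (0 | 0 + b.0) | a.(0 + 0) has moves --a--▸ v1, --b--▸ v2
  v1 = (0 | 0 + b.0) | (0 + 0) has moves --b--▸ v3
  v2 = 0 | a.(0 + 0) has moves --a--▸ v3
  v3 = 0 | (0 + 0) has moves (no moves)
Trace ⟨a⟩ through Q, begin at {v0}:
  after a @ step 1: {v1}
  ✓ Q
Trace ⟨a⟩ through P, begin at {u0}:
  after a @ step 1: ∅ (P stuck)

NO — witness ⟨a⟩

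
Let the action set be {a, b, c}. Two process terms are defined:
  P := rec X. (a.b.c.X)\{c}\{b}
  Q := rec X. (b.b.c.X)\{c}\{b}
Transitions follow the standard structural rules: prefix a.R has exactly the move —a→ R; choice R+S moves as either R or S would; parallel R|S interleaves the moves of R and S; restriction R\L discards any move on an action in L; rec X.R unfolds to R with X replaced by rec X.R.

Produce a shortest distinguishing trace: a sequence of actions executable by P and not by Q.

P's transition system — 2 states:
  u0 = rec X. (a.b.c.X)\{c}\{b} → ··a··> u1
  u1 = (b.c.(rec X. (a.b.c.X)\{c}\{b}))\{c}\{b} → ∅
Q's transition system — 1 states:
  v0 = rec X. (b.b.c.X)\{c}\{b} → ∅
Trace ⟨a⟩ through P, begin at {u0}:
  step 1 (a): {u1}
  P completes σ.
Trace ⟨a⟩ through Q, begin at {v0}:
  step 1 (a): no successor for Q

a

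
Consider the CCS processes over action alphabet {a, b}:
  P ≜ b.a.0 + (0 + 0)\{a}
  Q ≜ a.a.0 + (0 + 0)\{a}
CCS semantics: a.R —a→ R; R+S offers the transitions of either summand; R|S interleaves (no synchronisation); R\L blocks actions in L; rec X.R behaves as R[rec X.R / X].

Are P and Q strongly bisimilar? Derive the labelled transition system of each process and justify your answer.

NO

P's transition system — 3 states:
  p0 = b.a.0 + (0 + 0)\{a} | ··b··> p1
  p1 = a.0 | ··a··> p2
  p2 = 0 | ∅
Q's transition system — 3 states:
  q0 = a.a.0 + (0 + 0)\{a} | ··a··> q1
  q1 = a.0 | ··a··> q2
  q2 = 0 | ∅
Partition-refinement fixed point:
  B0 = {p0}
  B1 = {p1, q1}
  B2 = {p2, q2}
  B3 = {q0}
p0 ∈ B0, q0 ∈ B3 → different blocks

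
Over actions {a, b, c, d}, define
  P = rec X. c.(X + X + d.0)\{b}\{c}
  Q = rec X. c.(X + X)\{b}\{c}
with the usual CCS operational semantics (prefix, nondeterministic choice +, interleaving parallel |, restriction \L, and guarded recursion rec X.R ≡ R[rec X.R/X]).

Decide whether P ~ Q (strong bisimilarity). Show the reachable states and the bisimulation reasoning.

P ≁ Q

LTS(P): 3 reachable states
  m0 = rec X. c.(X + X + d.0)\{b}\{c} → -c-> m1
  m1 = ((rec X. c.(X + X + d.0)\{b}\{c}) + (rec X. c.(X + X + d.0)\{b}\{c}) + d.0)\{b}\{c} → -d-> m2
  m2 = 0\{b}\{c} → stopped
LTS(Q): 2 reachable states
  n0 = rec X. c.(X + X)\{b}\{c} → -c-> n1
  n1 = ((rec X. c.(X + X)\{b}\{c}) + (rec X. c.(X + X)\{b}\{c}))\{b}\{c} → stopped
Coarsest stable partition (strong bisimilarity classes):
  B0 = {m0}
  B1 = {m1}
  B2 = {m2, n1}
  B3 = {n0}
m0 ∈ B0, n0 ∈ B3 → different blocks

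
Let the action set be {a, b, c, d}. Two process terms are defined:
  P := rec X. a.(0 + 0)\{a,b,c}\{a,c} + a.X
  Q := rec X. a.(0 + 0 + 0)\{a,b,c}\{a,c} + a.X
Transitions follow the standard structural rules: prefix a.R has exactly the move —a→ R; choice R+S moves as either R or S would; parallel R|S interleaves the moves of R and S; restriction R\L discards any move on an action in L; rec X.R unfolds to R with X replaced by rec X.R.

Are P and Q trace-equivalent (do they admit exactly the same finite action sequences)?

P's transition system — 2 states:
  u0 = rec X. a.(0 + 0)\{a,b,c}\{a,c} + a.X | ··a··> u0, ··a··> u1
  u1 = (0 + 0)\{a,b,c}\{a,c} | ·
Q's transition system — 2 states:
  v0 = rec X. a.(0 + 0 + 0)\{a,b,c}\{a,c} + a.X | ··a··> v0, ··a··> v1
  v1 = (0 + 0 + 0)\{a,b,c}\{a,c} | ·
Bisimilarity quotient blocks:
  B0 = {u0, v0}
  B1 = {u1, v1}
u0 ∈ B0, v0 ∈ B0 → same block
Bisimilar ⇒ trace-equivalent.

trace-equivalent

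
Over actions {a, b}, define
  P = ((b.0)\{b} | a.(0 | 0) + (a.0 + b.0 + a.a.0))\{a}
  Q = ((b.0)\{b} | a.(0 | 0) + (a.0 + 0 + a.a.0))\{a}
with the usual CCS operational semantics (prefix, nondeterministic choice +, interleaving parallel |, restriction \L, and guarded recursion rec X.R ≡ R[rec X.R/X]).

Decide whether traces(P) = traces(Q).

Reachable graph of P (2 states):
  u0 = ((b.0)\{b} | a.(0 | 0) + (a.0 + b.0 + a.a.0))\{a} :: ··b··> u1
  u1 = 0\{a} :: ∅
Reachable graph of Q (1 states):
  v0 = ((b.0)\{b} | a.(0 | 0) + (a.0 + 0 + a.a.0))\{a} :: ∅
Run σ = ⟨b⟩ on P: start {u0}
  after b @ step 1: {u1}
  ✓ P
Run σ = ⟨b⟩ on Q: start {v0}
  after b @ step 1: ∅ (Q stuck)

NO — witness ⟨b⟩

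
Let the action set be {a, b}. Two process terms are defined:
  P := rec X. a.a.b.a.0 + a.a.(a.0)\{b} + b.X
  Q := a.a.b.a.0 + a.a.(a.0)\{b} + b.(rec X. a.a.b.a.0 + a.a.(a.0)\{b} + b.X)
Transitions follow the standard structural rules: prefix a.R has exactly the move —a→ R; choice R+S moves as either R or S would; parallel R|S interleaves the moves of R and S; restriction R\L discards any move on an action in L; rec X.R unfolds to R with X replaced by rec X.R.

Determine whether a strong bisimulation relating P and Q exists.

YES

LTS(P): 8 reachable states
  m0 = rec X. a.a.b.a.0 + a.a.(a.0)\{b} + b.X :: --a--▸ m1, --a--▸ m2, --b--▸ m0
  m1 = a.(a.0)\{b} :: --a--▸ m3
  m2 = a.b.a.0 :: --a--▸ m4
  m3 = (a.0)\{b} :: --a--▸ m5
  m4 = b.a.0 :: --b--▸ m6
  m5 = 0\{b} :: ∅
  m6 = a.0 :: --a--▸ m7
  m7 = 0 :: ∅
LTS(Q): 9 reachable states
  n0 = a.a.b.a.0 + a.a.(a.0)\{b} + b.(rec X. a.a.b.a.0 + a.a.(a.0)\{b} + b.X) :: --a--▸ n1, --a--▸ n2, --b--▸ n3
  n1 = a.(a.0)\{b} :: --a--▸ n4
  n2 = a.b.a.0 :: --a--▸ n5
  n3 = rec X. a.a.b.a.0 + a.a.(a.0)\{b} + b.X :: --a--▸ n1, --a--▸ n2, --b--▸ n3
  n4 = (a.0)\{b} :: --a--▸ n6
  n5 = b.a.0 :: --b--▸ n7
  n6 = 0\{b} :: ∅
  n7 = a.0 :: --a--▸ n8
  n8 = 0 :: ∅
Coarsest stable partition (strong bisimilarity classes):
  B0 = {m0, n0, n3}
  B1 = {m2, n2}
  B2 = {m4, n5}
  B3 = {m3, m6, n4, n7}
  B4 = {m5, m7, n6, n8}
  B5 = {m1, n1}
m0 ∈ B0, n0 ∈ B0 → same block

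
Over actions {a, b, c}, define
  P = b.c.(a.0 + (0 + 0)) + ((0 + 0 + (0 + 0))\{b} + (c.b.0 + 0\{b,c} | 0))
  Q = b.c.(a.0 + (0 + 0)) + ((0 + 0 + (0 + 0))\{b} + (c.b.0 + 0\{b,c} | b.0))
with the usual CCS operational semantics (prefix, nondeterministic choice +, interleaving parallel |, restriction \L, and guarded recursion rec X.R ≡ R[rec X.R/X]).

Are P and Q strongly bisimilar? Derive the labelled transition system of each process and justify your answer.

P's transition system — 5 states:
  u0 = b.c.(a.0 + (0 + 0)) + ((0 + 0 + (0 + 0))\{b} + (c.b.0 + 0\{b,c} | 0)) → —b→ u1, —c→ u2
  u1 = c.(a.0 + (0 + 0)) → —c→ u3
  u2 = b.0 → —b→ u4
  u3 = a.0 + (0 + 0) → —a→ u4
  u4 = 0 → deadlocked
Q's transition system — 6 states:
  v0 = b.c.(a.0 + (0 + 0)) + ((0 + 0 + (0 + 0))\{b} + (c.b.0 + 0\{b,c} | b.0)) → —b→ v1, —b→ v2, —c→ v3
  v1 = 0\{b,c} | 0 → deadlocked
  v2 = c.(a.0 + (0 + 0)) → —c→ v4
  v3 = b.0 → —b→ v5
  v4 = a.0 + (0 + 0) → —a→ v5
  v5 = 0 → deadlocked
Bisimilarity quotient blocks:
  B0 = {u0}
  B1 = {u1, v2}
  B2 = {u3, v4}
  B3 = {u4, v1, v5}
  B4 = {u2, v3}
  B5 = {v0}
u0 ∈ B0, v0 ∈ B5 → different blocks

NO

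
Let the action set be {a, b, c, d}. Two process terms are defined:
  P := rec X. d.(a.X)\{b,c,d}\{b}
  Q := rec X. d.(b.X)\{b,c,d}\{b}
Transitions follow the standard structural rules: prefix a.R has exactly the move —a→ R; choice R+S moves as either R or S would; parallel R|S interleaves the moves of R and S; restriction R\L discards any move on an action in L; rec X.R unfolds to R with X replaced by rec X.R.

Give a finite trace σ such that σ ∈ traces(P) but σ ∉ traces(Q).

da

LTS(P): 3 reachable states
  s0 = rec X. d.(a.X)\{b,c,d}\{b} ⊢ =d=> s1
  s1 = (a.(rec X. d.(a.X)\{b,c,d}\{b}))\{b,c,d}\{b} ⊢ =a=> s2
  s2 = (rec X. d.(a.X)\{b,c,d}\{b})\{b,c,d}\{b} ⊢ deadlocked
LTS(Q): 2 reachable states
  t0 = rec X. d.(b.X)\{b,c,d}\{b} ⊢ =d=> t1
  t1 = (b.(rec X. d.(b.X)\{b,c,d}\{b}))\{b,c,d}\{b} ⊢ deadlocked
Trace ⟨da⟩ through P, begin at {s0}:
  after d @ step 1: {s1}
  after a @ step 2: {s2}
  — P admits the full trace.
Trace ⟨da⟩ through Q, begin at {t0}:
  after d @ step 1: {t1}
  after a @ step 2: ∅  — Q cannot continue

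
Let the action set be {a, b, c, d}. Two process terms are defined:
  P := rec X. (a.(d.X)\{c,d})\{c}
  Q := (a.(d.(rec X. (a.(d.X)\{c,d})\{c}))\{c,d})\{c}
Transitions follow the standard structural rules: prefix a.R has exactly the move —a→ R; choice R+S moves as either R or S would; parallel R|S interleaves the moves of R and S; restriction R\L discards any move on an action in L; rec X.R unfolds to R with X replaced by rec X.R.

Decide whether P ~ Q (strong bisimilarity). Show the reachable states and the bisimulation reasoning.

LTS(P): 2 reachable states
  m0 = rec X. (a.(d.X)\{c,d})\{c} has moves =a=> m1
  m1 = (d.(rec X. (a.(d.X)\{c,d})\{c}))\{c,d}\{c} has moves ·
LTS(Q): 2 reachable states
  n0 = (a.(d.(rec X. (a.(d.X)\{c,d})\{c}))\{c,d})\{c} has moves =a=> n1
  n1 = (d.(rec X. (a.(d.X)\{c,d})\{c}))\{c,d}\{c} has moves ·
Bisimilarity quotient blocks:
  B0 = {m0, n0}
  B1 = {m1, n1}
m0 ∈ B0, n0 ∈ B0 → same block

YES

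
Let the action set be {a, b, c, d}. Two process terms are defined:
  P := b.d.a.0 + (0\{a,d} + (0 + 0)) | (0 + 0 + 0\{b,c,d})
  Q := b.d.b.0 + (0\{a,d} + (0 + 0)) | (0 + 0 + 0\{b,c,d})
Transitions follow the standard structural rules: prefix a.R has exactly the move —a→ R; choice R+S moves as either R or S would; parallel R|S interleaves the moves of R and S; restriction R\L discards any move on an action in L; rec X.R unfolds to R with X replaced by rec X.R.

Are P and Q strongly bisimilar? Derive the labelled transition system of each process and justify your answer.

P's transition system — 4 states:
  u0 = b.d.a.0 + (0\{a,d} + (0 + 0)) | (0 + 0 + 0\{b,c,d}) :: -b-> u1
  u1 = d.a.0 :: -d-> u2
  u2 = a.0 :: -a-> u3
  u3 = 0 :: (no moves)
Q's transition system — 4 states:
  v0 = b.d.b.0 + (0\{a,d} + (0 + 0)) | (0 + 0 + 0\{b,c,d}) :: -b-> v1
  v1 = d.b.0 :: -d-> v2
  v2 = b.0 :: -b-> v3
  v3 = 0 :: (no moves)
Bisimilarity quotient blocks:
  B0 = {u0}
  B1 = {u1}
  B2 = {u2}
  B3 = {u3, v3}
  B4 = {v0}
  B5 = {v1}
  B6 = {v2}
u0 ∈ B0, v0 ∈ B4 → different blocks

P ≁ Q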